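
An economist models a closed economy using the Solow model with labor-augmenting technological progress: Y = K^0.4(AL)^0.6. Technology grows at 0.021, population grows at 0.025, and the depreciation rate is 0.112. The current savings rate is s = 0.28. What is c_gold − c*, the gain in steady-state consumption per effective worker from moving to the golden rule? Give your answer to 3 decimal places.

The effective depreciation rate is n + g + δ = 0.025 + 0.021 + 0.112 = 0.158.
Current steady state (s = 0.28): k* = (0.28/0.158)^(1/0.6) ≈ 2.5952, y* = 2.5952^0.4 ≈ 1.4644, c* = (1−0.28)·1.4644 ≈ 1.0544.
Setting f'(k) = n+g+δ gives 0.4·k^(0.4−1) = 0.158, hence k_gold = (0.4/0.158)^(1/0.6) ≈ 4.7026.
y_gold = 4.7026^0.4 ≈ 1.8575, c_gold = y_gold − 0.158·k_gold ≈ 1.1145.
Gain: Δc = 1.1145 − 1.0544 ≈ 0.0601.

Δc ≈ 0.060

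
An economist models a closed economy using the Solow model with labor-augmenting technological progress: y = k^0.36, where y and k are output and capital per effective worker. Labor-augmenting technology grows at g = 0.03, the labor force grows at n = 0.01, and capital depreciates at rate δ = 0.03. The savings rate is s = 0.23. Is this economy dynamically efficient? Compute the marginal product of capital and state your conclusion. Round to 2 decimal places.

Break-even investment rate: n + g + δ = 0.01 + 0.03 + 0.03 = 0.07.
Steady-state k*: s·k^0.36 = 0.07·k gives k* = (0.23/0.07)^(1/0.64) ≈ 6.4156.
MPK = 0.36·6.4156^(-0.64) ≈ 0.1096.
MPK > n+g+δ = 0.07, so the economy is dynamically efficient (under-saving).

dynamically efficient; MPK ≈ 0.11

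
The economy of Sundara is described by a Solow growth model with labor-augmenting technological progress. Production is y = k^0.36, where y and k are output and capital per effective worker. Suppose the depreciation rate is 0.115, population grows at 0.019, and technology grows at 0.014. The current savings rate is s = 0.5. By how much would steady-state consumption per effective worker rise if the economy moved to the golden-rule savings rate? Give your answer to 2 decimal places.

The effective depreciation rate is n + g + δ = 0.019 + 0.014 + 0.115 = 0.148.
Current steady state (s = 0.5): k* = (0.5/0.148)^(1/0.64) ≈ 6.7005, y* = 6.7005^0.36 ≈ 1.9833, c* = (1−0.5)·1.9833 ≈ 0.9917.
Golden rule sets MPK = n+g+δ: 0.36·k^(0.36−1) = 0.148, so k_gold = (0.36/0.148)^(1/0.64) ≈ 4.0104.
y_gold = 4.0104^0.36 ≈ 1.6487, c_gold = y_gold − 0.148·k_gold ≈ 1.0552.
Gain: Δc = 1.0552 − 0.9917 ≈ 0.0635.

Δc ≈ 0.06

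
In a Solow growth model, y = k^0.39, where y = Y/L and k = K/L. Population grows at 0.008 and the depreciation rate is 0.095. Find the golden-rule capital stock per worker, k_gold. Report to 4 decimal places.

The effective depreciation rate is n + δ = 0.008 + 0.095 = 0.103.
Golden rule sets MPK = n+δ: 0.39·k^(0.39−1) = 0.103, so k_gold = (0.39/0.103)^(1/0.61) ≈ 8.8698.

k_gold ≈ 8.8698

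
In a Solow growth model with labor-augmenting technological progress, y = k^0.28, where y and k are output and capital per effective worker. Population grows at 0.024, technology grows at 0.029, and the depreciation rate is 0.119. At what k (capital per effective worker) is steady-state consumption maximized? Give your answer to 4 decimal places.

k_gold ≈ 1.9676

Capital per effective worker breaks even when investment replaces (n + g + δ)·k; here n + g + δ = 0.172.
Setting f'(k) = n+g+δ gives 0.28·k^(0.28−1) = 0.172, hence k_gold = (0.28/0.172)^(1/0.72) ≈ 1.9676.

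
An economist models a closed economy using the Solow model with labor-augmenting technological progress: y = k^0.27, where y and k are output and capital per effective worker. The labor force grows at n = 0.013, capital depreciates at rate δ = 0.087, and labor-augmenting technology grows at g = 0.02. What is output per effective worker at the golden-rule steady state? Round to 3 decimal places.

n + g + δ = 0.013 + 0.02 + 0.087 = 0.12.
Setting f'(k) = n+g+δ gives 0.27·k^(0.27−1) = 0.12, hence k_gold = (0.27/0.12)^(1/0.73) ≈ 3.0370.
Output: y_gold = k_gold^0.27 = 3.0370^0.27 ≈ 1.3498.

y_gold ≈ 1.350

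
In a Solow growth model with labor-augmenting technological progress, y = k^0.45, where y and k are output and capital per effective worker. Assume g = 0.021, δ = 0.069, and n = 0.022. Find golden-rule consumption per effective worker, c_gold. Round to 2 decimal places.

c_gold ≈ 1.72

Break-even investment rate: n + g + δ = 0.022 + 0.021 + 0.069 = 0.112.
Maximizing c = f(k) − (n+g+δ)·k gives f'(k) = n+g+δ, i.e. 0.45·k^(0.45−1) = 0.112, so k_gold = (0.45/0.112)^(1/0.55) ≈ 12.5364.
y_gold = 12.5364^0.45 ≈ 3.1202.
c_gold = y_gold − (n+g+δ)·k_gold = 3.1202 − 0.112·12.5364 ≈ 1.7161.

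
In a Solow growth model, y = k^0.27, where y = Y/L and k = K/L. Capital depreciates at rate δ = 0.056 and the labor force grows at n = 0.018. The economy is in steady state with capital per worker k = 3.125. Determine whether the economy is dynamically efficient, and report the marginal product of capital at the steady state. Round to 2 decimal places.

Break-even investment rate: n + δ = 0.018 + 0.056 = 0.074.
MPK = 0.27·k^(0.27−1) = 0.27·3.125^(-0.73) ≈ 0.1175.
MPK > 0.074, so the economy is dynamically efficient (under-saving).

dynamically efficient; MPK ≈ 0.12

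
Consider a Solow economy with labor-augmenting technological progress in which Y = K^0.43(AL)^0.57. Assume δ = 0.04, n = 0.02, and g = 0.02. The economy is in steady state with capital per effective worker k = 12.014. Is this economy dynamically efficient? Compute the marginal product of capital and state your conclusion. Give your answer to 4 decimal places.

n + g + δ = 0.02 + 0.02 + 0.04 = 0.08.
MPK = 0.43·k^(0.43−1) = 0.43·12.014^(-0.57) ≈ 0.1042.
MPK > 0.08, so the economy is dynamically efficient (under-saving).

dynamically efficient; MPK ≈ 0.1042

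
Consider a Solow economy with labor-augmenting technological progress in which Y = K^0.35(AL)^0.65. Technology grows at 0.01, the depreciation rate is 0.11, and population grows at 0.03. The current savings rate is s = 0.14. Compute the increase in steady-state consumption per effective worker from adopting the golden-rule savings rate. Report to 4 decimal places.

Break-even investment rate: n + g + δ = 0.03 + 0.01 + 0.11 = 0.15.
Current steady state (s = 0.14): k* = (0.14/0.15)^(1/0.65) ≈ 0.8993, y* = 0.8993^0.35 ≈ 0.9635, c* = (1−0.14)·0.9635 ≈ 0.8286.
At the golden rule the marginal product of capital equals n+g+δ: 0.35·k^(0.35−1) = 0.15. Solving, k_gold = (0.35/0.15)^(1/0.65) ≈ 3.6823.
y_gold = 3.6823^0.35 ≈ 1.5781, c_gold = y_gold − 0.15·k_gold ≈ 1.0258.
Gain: Δc = 1.0258 − 0.8286 ≈ 0.1971.

Δc ≈ 0.1971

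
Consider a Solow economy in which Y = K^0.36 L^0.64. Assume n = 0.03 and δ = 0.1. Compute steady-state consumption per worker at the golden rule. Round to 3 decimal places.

Capital per worker breaks even when investment replaces (n + δ)·k; here n + δ = 0.13.
At the golden rule the marginal product of capital equals n+δ: 0.36·k^(0.36−1) = 0.13. Solving, k_gold = (0.36/0.13)^(1/0.64) ≈ 4.9112.
y_gold = 4.9112^0.36 ≈ 1.7735.
c_gold = y_gold − (n+δ)·k_gold = 1.7735 − 0.13·4.9112 ≈ 1.1350.

c_gold ≈ 1.135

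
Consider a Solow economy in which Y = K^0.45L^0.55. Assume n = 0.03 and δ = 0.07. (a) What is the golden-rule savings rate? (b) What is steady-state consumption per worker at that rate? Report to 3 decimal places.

(a) s_gold = 0.450; (b) c_gold ≈ 1.883

n + δ = 0.03 + 0.07 = 0.1.
For Cobb-Douglas, s_gold equals capital's share: s_gold = 0.45.
Setting f'(k) = n+δ gives 0.45·k^(0.45−1) = 0.1, hence k_gold = (0.45/0.1)^(1/0.55) ≈ 15.4049.
y_gold = 15.4049^0.45 ≈ 3.4233; c_gold = (1−0.45)·y_gold ≈ 1.8828.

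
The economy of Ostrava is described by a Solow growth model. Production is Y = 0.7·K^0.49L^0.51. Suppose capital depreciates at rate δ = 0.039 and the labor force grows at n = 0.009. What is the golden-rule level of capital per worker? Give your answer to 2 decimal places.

k_gold ≈ 47.27

The effective depreciation rate is n + δ = 0.009 + 0.039 = 0.048.
Golden rule sets MPK = n+δ: 0.49·0.7·k^(0.49−1) = 0.048, so k_gold = (0.49·0.7/0.048)^(1/0.51) ≈ 47.2730.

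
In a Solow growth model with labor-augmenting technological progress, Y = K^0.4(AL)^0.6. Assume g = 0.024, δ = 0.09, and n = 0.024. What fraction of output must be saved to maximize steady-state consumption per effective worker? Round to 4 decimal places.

s_gold = 0.4000

The effective depreciation rate is n + g + δ = 0.024 + 0.024 + 0.09 = 0.138.
At the golden rule MPK = n+g+δ, and in any Cobb-Douglas steady state s = (n+g+δ)·k/y = MPK·k/y = capital's share 0.4.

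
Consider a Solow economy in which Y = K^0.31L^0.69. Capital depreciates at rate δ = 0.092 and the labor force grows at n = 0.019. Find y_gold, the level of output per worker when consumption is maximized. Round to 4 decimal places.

n + δ = 0.019 + 0.092 = 0.111.
Setting f'(k) = n+δ gives 0.31·k^(0.31−1) = 0.111, hence k_gold = (0.31/0.111)^(1/0.69) ≈ 4.4303.
Output: y_gold = k_gold^0.31 = 4.4303^0.31 ≈ 1.5863.

y_gold ≈ 1.5863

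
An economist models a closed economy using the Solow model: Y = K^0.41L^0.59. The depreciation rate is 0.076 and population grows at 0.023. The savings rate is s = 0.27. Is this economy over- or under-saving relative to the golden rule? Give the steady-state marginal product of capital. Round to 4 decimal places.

The effective depreciation rate is n + δ = 0.023 + 0.076 = 0.099.
Steady-state k*: s·k^0.41 = 0.099·k gives k* = (0.27/0.099)^(1/0.59) ≈ 5.4768.
MPK = 0.41·5.4768^(-0.59) ≈ 0.1503.
MPK > n+δ = 0.099, so the economy is dynamically efficient (under-saving).

under-saving; MPK ≈ 0.1503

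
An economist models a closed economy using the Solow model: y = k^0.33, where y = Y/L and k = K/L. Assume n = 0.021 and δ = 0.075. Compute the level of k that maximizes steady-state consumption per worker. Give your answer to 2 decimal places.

Break-even investment rate: n + δ = 0.021 + 0.075 = 0.096.
Maximizing c = f(k) − (n+δ)·k gives f'(k) = n+δ, i.e. 0.33·k^(0.33−1) = 0.096, so k_gold = (0.33/0.096)^(1/0.67) ≈ 6.3148.

k_gold ≈ 6.31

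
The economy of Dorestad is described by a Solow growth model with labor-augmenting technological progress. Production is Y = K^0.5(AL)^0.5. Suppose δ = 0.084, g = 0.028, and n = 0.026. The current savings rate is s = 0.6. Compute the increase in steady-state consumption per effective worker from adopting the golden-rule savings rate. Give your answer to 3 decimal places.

Δc ≈ 0.072

n + g + δ = 0.026 + 0.028 + 0.084 = 0.138.
Current steady state (s = 0.6): k* = (0.6/0.138)^(1/0.5) ≈ 18.9036, y* = 18.9036^0.5 ≈ 4.3478, c* = (1−0.6)·4.3478 ≈ 1.7391.
Golden rule sets MPK = n+g+δ: 0.5·k^(0.5−1) = 0.138, so k_gold = (0.5/0.138)^(1/0.5) ≈ 13.1275.
y_gold = 13.1275^0.5 ≈ 3.6232, c_gold = y_gold − 0.138·k_gold ≈ 1.8116.
Gain: Δc = 1.8116 − 1.7391 ≈ 0.0725.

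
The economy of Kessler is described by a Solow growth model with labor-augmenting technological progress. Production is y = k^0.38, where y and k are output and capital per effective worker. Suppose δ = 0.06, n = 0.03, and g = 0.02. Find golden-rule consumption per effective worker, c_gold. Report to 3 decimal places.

c_gold ≈ 1.325

The effective depreciation rate is n + g + δ = 0.03 + 0.02 + 0.06 = 0.11.
Maximizing c = f(k) − (n+g+δ)·k gives f'(k) = n+g+δ, i.e. 0.38·k^(0.38−1) = 0.11, so k_gold = (0.38/0.11)^(1/0.62) ≈ 7.3854.
y_gold = 7.3854^0.38 ≈ 2.1379.
c_gold = y_gold − (n+g+δ)·k_gold = 2.1379 − 0.11·7.3854 ≈ 1.3255.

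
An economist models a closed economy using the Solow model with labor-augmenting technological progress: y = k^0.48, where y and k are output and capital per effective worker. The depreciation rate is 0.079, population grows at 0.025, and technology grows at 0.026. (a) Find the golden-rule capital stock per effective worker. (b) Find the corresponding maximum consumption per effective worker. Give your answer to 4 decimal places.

Break-even investment rate: n + g + δ = 0.025 + 0.026 + 0.079 = 0.13.
Golden rule sets MPK = n+g+δ: 0.48·k^(0.48−1) = 0.13, so k_gold = (0.48/0.13)^(1/0.52) ≈ 12.3298.
y_gold = 12.3298^0.48 ≈ 3.3393; c_gold = y_gold − 0.13·k_gold ≈ 1.7365.

(a) k_gold ≈ 12.3298; (b) c_gold ≈ 1.7365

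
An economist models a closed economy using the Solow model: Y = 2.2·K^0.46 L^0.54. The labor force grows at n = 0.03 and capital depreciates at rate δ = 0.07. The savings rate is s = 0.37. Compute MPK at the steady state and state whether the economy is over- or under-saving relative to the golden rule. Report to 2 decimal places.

Capital per worker breaks even when investment replaces (n + δ)·k; here n + δ = 0.1.
Steady-state k*: s·A·k^0.46 = 0.1·k gives k* = (0.37·2.2/0.1)^(1/0.54) ≈ 48.5670.
MPK = 0.46·2.2·48.5670^(-0.54) ≈ 0.1243.
MPK > n+δ = 0.1, so the economy is dynamically efficient (under-saving).

under-saving; MPK ≈ 0.12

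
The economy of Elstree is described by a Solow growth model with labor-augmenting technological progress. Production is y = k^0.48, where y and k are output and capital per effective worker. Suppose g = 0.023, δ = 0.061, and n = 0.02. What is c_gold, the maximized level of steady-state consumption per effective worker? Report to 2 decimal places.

n + g + δ = 0.02 + 0.023 + 0.061 = 0.104.
Setting f'(k) = n+g+δ gives 0.48·k^(0.48−1) = 0.104, hence k_gold = (0.48/0.104)^(1/0.52) ≈ 18.9375.
y_gold = 18.9375^0.48 ≈ 4.1031.
c_gold = y_gold − (n+g+δ)·k_gold = 4.1031 − 0.104·18.9375 ≈ 2.1336.

c_gold ≈ 2.13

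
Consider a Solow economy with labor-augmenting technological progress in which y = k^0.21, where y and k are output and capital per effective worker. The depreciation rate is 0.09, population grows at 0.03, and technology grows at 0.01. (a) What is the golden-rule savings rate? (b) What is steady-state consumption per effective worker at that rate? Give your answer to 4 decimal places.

(a) s_gold = 0.2100; (b) c_gold ≈ 0.8974

The effective depreciation rate is n + g + δ = 0.03 + 0.01 + 0.09 = 0.13.
For Cobb-Douglas, s_gold equals capital's share: s_gold = 0.21.
Golden rule sets MPK = n+g+δ: 0.21·k^(0.21−1) = 0.13, so k_gold = (0.21/0.13)^(1/0.79) ≈ 1.8350.
y_gold = 1.8350^0.21 ≈ 1.1360; c_gold = (1−0.21)·y_gold ≈ 0.8974.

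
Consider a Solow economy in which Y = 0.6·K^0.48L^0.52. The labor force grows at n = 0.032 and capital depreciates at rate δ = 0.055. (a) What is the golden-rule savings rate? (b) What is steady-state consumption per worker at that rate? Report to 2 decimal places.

(a) s_gold = 0.48; (b) c_gold ≈ 0.94

The effective depreciation rate is n + δ = 0.032 + 0.055 = 0.087.
For Cobb-Douglas, s_gold equals capital's share: s_gold = 0.48.
Maximizing c = f(k) − (n+δ)·k gives f'(k) = n+δ, i.e. 0.48·0.6·k^(0.48−1) = 0.087, so k_gold = (0.48·0.6/0.087)^(1/0.52) ≈ 9.9944.
y_gold = 0.6·9.9944^0.48 ≈ 1.8115; c_gold = (1−0.48)·y_gold ≈ 0.9420.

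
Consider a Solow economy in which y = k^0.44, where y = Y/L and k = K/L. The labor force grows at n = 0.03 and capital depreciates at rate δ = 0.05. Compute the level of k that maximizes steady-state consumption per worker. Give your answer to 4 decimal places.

The effective depreciation rate is n + δ = 0.03 + 0.05 = 0.08.
Maximizing c = f(k) − (n+δ)·k gives f'(k) = n+δ, i.e. 0.44·k^(0.44−1) = 0.08, so k_gold = (0.44/0.08)^(1/0.56) ≈ 20.9931.

k_gold ≈ 20.9931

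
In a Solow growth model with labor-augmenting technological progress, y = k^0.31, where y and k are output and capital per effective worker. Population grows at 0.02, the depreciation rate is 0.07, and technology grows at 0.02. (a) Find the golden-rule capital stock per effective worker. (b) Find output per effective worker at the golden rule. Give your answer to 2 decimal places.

(a) k_gold ≈ 4.49; (b) y_gold ≈ 1.59

n + g + δ = 0.02 + 0.02 + 0.07 = 0.11.
Maximizing c = f(k) − (n+g+δ)·k gives f'(k) = n+g+δ, i.e. 0.31·k^(0.31−1) = 0.11, so k_gold = (0.31/0.11)^(1/0.69) ≈ 4.4888.
y_gold = 4.4888^0.31 ≈ 1.5928.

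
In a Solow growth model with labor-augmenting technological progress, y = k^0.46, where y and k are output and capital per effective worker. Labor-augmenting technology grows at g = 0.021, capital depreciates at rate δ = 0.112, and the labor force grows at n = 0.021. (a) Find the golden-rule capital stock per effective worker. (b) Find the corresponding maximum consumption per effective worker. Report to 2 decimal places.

(a) k_gold ≈ 7.59; (b) c_gold ≈ 1.37

The effective depreciation rate is n + g + δ = 0.021 + 0.021 + 0.112 = 0.154.
At the golden rule the marginal product of capital equals n+g+δ: 0.46·k^(0.46−1) = 0.154. Solving, k_gold = (0.46/0.154)^(1/0.54) ≈ 7.5870.
y_gold = 7.5870^0.46 ≈ 2.5400; c_gold = y_gold − 0.154·k_gold ≈ 1.3716.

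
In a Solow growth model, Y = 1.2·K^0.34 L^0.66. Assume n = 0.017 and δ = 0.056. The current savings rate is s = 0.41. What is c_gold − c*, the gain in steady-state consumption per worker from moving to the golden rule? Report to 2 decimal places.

Δc ≈ 0.03

n + δ = 0.017 + 0.056 = 0.073.
Current steady state (s = 0.41): k* = (0.41·1.2/0.073)^(1/0.66) ≈ 18.0102, y* = 1.2·18.0102^0.34 ≈ 3.2067, c* = (1−0.41)·3.2067 ≈ 1.8919.
At the golden rule the marginal product of capital equals n+δ: 0.34·1.2·k^(0.34−1) = 0.073. Solving, k_gold = (0.34·1.2/0.073)^(1/0.66) ≈ 13.5622.
y_gold = 1.2·13.5622^0.34 ≈ 2.9119, c_gold = y_gold − 0.073·k_gold ≈ 1.9218.
Gain: Δc = 1.9218 − 1.8919 ≈ 0.0299.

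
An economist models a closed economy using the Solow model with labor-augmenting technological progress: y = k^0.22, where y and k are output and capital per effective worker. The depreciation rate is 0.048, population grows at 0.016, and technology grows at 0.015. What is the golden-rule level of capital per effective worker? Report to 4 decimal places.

The effective depreciation rate is n + g + δ = 0.016 + 0.015 + 0.048 = 0.079.
Golden rule sets MPK = n+g+δ: 0.22·k^(0.22−1) = 0.079, so k_gold = (0.22/0.079)^(1/0.78) ≈ 3.7175.

k_gold ≈ 3.7175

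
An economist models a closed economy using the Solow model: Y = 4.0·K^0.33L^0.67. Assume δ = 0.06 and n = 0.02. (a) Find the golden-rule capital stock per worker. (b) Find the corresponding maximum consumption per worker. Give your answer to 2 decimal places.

(a) k_gold ≈ 65.64; (b) c_gold ≈ 10.66

n + δ = 0.02 + 0.06 = 0.08.
Golden rule sets MPK = n+δ: 0.33·4.0·k^(0.33−1) = 0.08, so k_gold = (0.33·4.0/0.08)^(1/0.67) ≈ 65.6357.
y_gold = 4.0·65.6357^0.33 ≈ 15.9117; c_gold = y_gold − 0.08·k_gold ≈ 10.6608.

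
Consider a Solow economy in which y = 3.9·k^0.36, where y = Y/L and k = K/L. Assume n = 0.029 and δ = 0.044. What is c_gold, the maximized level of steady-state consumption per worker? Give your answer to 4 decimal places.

c_gold ≈ 13.1680

The effective depreciation rate is n + δ = 0.029 + 0.044 = 0.073.
At the golden rule the marginal product of capital equals n+δ: 0.36·3.9·k^(0.36−1) = 0.073. Solving, k_gold = (0.36·3.9/0.073)^(1/0.64) ≈ 101.4657.
y_gold = 3.9·101.4657^0.36 ≈ 20.5750.
c_gold = y_gold − (n+δ)·k_gold = 20.5750 − 0.073·101.4657 ≈ 13.1680.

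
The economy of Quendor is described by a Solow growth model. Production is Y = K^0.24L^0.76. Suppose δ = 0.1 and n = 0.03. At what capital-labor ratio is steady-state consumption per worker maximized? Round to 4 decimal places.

n + δ = 0.03 + 0.1 = 0.13.
At the golden rule the marginal product of capital equals n+δ: 0.24·k^(0.24−1) = 0.13. Solving, k_gold = (0.24/0.13)^(1/0.76) ≈ 2.2405.

k_gold ≈ 2.2405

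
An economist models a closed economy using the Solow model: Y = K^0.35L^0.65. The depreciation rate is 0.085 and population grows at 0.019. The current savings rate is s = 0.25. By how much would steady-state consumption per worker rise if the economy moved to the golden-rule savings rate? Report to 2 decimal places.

Break-even investment rate: n + δ = 0.019 + 0.085 = 0.104.
Current steady state (s = 0.25): k* = (0.25/0.104)^(1/0.65) ≈ 3.8549, y* = 3.8549^0.35 ≈ 1.6036, c* = (1−0.25)·1.6036 ≈ 1.2027.
At the golden rule the marginal product of capital equals n+δ: 0.35·k^(0.35−1) = 0.104. Solving, k_gold = (0.35/0.104)^(1/0.65) ≈ 6.4688.
y_gold = 6.4688^0.35 ≈ 1.9222, c_gold = y_gold − 0.104·k_gold ≈ 1.2494.
Gain: Δc = 1.2494 − 1.2027 ≈ 0.0467.

Δc ≈ 0.05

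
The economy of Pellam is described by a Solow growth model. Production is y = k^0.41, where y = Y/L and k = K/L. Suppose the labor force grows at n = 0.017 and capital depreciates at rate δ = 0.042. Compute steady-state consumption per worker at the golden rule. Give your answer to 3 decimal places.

c_gold ≈ 2.269

n + δ = 0.017 + 0.042 = 0.059.
Golden rule sets MPK = n+δ: 0.41·k^(0.41−1) = 0.059, so k_gold = (0.41/0.059)^(1/0.59) ≈ 26.7303.
y_gold = 26.7303^0.41 ≈ 3.8465.
c_gold = y_gold − (n+δ)·k_gold = 3.8465 − 0.059·26.7303 ≈ 2.2695.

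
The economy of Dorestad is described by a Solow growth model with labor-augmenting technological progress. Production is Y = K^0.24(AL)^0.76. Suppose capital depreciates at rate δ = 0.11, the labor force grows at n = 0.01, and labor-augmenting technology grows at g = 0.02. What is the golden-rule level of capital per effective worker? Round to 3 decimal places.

Break-even investment rate: n + g + δ = 0.01 + 0.02 + 0.11 = 0.14.
Setting f'(k) = n+g+δ gives 0.24·k^(0.24−1) = 0.14, hence k_gold = (0.24/0.14)^(1/0.76) ≈ 2.0324.

k_gold ≈ 2.032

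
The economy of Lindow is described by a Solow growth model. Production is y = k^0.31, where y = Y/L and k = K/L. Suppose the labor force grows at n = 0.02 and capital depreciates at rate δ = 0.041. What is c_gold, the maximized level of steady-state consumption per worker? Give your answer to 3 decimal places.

c_gold ≈ 1.432

Break-even investment rate: n + δ = 0.02 + 0.041 = 0.061.
Maximizing c = f(k) − (n+δ)·k gives f'(k) = n+δ, i.e. 0.31·k^(0.31−1) = 0.061, so k_gold = (0.31/0.061)^(1/0.69) ≈ 10.5496.
y_gold = 10.5496^0.31 ≈ 2.0759.
c_gold = y_gold − (n+δ)·k_gold = 2.0759 − 0.061·10.5496 ≈ 1.4324.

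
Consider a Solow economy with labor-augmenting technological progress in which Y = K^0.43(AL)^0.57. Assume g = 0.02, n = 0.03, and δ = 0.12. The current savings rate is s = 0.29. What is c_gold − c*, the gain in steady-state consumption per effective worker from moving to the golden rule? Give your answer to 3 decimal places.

The effective depreciation rate is n + g + δ = 0.03 + 0.02 + 0.12 = 0.17.
Current steady state (s = 0.29): k* = (0.29/0.17)^(1/0.57) ≈ 2.5523, y* = 2.5523^0.43 ≈ 1.4962, c* = (1−0.29)·1.4962 ≈ 1.0623.
At the golden rule the marginal product of capital equals n+g+δ: 0.43·k^(0.43−1) = 0.17. Solving, k_gold = (0.43/0.17)^(1/0.57) ≈ 5.0939.
y_gold = 5.0939^0.43 ≈ 2.0139, c_gold = y_gold − 0.17·k_gold ≈ 1.1479.
Gain: Δc = 1.1479 − 1.0623 ≈ 0.0856.

Δc ≈ 0.086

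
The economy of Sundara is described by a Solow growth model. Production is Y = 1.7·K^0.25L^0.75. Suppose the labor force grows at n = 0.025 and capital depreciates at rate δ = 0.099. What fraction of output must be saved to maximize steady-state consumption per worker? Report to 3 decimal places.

n + δ = 0.025 + 0.099 = 0.124.
At the golden rule MPK = n+δ, and in any Cobb-Douglas steady state s = (n+δ)·k/y = MPK·k/y = capital's share 0.25.

s_gold = 0.250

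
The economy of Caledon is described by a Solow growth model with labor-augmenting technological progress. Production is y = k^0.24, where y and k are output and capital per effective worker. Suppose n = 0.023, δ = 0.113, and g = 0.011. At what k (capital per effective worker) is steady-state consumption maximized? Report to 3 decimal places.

Capital per effective worker breaks even when investment replaces (n + g + δ)·k; here n + g + δ = 0.147.
Setting f'(k) = n+g+δ gives 0.24·k^(0.24−1) = 0.147, hence k_gold = (0.24/0.147)^(1/0.76) ≈ 1.9060.

k_gold ≈ 1.906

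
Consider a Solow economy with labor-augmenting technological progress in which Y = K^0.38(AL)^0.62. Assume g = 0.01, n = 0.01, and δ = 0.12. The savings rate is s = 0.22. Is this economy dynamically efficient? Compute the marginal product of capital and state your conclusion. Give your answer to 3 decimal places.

The effective depreciation rate is n + g + δ = 0.01 + 0.01 + 0.12 = 0.14.
Steady-state k*: s·k^0.38 = 0.14·k gives k* = (0.22/0.14)^(1/0.62) ≈ 2.0730.
MPK = 0.38·2.0730^(-0.62) ≈ 0.2418.
MPK > n+g+δ = 0.14, so the economy is dynamically efficient (under-saving).

dynamically efficient; MPK ≈ 0.242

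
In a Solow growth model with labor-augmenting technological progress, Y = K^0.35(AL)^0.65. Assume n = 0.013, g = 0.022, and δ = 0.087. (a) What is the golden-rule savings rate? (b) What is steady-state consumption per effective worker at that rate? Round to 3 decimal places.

(a) s_gold = 0.350; (b) c_gold ≈ 1.146

n + g + δ = 0.013 + 0.022 + 0.087 = 0.122.
For Cobb-Douglas, s_gold equals capital's share: s_gold = 0.35.
Setting f'(k) = n+g+δ gives 0.35·k^(0.35−1) = 0.122, hence k_gold = (0.35/0.122)^(1/0.65) ≈ 5.0602.
y_gold = 5.0602^0.35 ≈ 1.7638; c_gold = (1−0.35)·y_gold ≈ 1.1465.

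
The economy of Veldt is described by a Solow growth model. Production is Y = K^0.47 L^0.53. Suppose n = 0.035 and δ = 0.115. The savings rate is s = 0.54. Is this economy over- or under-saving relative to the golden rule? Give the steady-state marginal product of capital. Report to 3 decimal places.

over-saving; MPK ≈ 0.131

Break-even investment rate: n + δ = 0.035 + 0.115 = 0.15.
Steady-state k*: s·k^0.47 = 0.15·k gives k* = (0.54/0.15)^(1/0.53) ≈ 11.2106.
MPK = 0.47·11.2106^(-0.53) ≈ 0.1306.
MPK < n+δ = 0.15, so the economy is dynamically inefficient (over-saving).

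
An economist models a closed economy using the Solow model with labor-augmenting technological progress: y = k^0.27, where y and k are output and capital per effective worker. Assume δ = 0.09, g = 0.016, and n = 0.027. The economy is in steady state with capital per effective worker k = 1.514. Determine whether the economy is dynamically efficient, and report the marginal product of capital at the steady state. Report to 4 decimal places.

dynamically efficient; MPK ≈ 0.1995

Capital per effective worker breaks even when investment replaces (n + g + δ)·k; here n + g + δ = 0.133.
MPK = 0.27·k^(0.27−1) = 0.27·1.514^(-0.73) ≈ 0.1995.
MPK > 0.133, so the economy is dynamically efficient (under-saving).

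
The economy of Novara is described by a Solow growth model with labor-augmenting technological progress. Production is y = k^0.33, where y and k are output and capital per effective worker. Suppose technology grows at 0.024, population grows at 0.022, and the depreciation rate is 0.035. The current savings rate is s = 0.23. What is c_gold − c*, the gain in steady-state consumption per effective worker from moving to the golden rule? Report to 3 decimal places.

Δc ≈ 0.051

The effective depreciation rate is n + g + δ = 0.022 + 0.024 + 0.035 = 0.081.
Current steady state (s = 0.23): k* = (0.23/0.081)^(1/0.67) ≈ 4.7477, y* = 4.7477^0.33 ≈ 1.6720, c* = (1−0.23)·1.6720 ≈ 1.2874.
Setting f'(k) = n+g+δ gives 0.33·k^(0.33−1) = 0.081, hence k_gold = (0.33/0.081)^(1/0.67) ≈ 8.1375.
y_gold = 8.1375^0.33 ≈ 1.9974, c_gold = y_gold − 0.081·k_gold ≈ 1.3382.
Gain: Δc = 1.3382 − 1.2874 ≈ 0.0508.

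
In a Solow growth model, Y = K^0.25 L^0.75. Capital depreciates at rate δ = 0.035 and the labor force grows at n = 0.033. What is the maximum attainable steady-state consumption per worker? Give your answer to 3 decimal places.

Break-even investment rate: n + δ = 0.033 + 0.035 = 0.068.
Maximizing c = f(k) − (n+δ)·k gives f'(k) = n+δ, i.e. 0.25·k^(0.25−1) = 0.068, so k_gold = (0.25/0.068)^(1/0.75) ≈ 5.6742.
y_gold = 5.6742^0.25 ≈ 1.5434.
c_gold = y_gold − (n+δ)·k_gold = 1.5434 − 0.068·5.6742 ≈ 1.1575.

c_gold ≈ 1.158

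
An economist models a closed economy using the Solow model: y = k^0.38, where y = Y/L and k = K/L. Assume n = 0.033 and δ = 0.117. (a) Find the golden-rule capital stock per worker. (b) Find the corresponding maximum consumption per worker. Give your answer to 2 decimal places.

(a) k_gold ≈ 4.48; (b) c_gold ≈ 1.10

The effective depreciation rate is n + δ = 0.033 + 0.117 = 0.15.
At the golden rule the marginal product of capital equals n+δ: 0.38·k^(0.38−1) = 0.15. Solving, k_gold = (0.38/0.15)^(1/0.62) ≈ 4.4783.
y_gold = 4.4783^0.38 ≈ 1.7678; c_gold = y_gold − 0.15·k_gold ≈ 1.0960.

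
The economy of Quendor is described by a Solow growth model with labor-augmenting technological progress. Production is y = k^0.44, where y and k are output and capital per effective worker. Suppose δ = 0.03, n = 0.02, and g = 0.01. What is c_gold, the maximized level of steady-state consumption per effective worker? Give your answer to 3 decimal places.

The effective depreciation rate is n + g + δ = 0.02 + 0.01 + 0.03 = 0.06.
Maximizing c = f(k) − (n+g+δ)·k gives f'(k) = n+g+δ, i.e. 0.44·k^(0.44−1) = 0.06, so k_gold = (0.44/0.06)^(1/0.56) ≈ 35.0898.
y_gold = 35.0898^0.44 ≈ 4.7850.
c_gold = y_gold − (n+g+δ)·k_gold = 4.7850 − 0.06·35.0898 ≈ 2.6796.

c_gold ≈ 2.680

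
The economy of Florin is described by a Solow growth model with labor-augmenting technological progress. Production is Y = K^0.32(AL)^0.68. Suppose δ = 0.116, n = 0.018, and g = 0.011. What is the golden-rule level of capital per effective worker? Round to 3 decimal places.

The effective depreciation rate is n + g + δ = 0.018 + 0.011 + 0.116 = 0.145.
At the golden rule the marginal product of capital equals n+g+δ: 0.32·k^(0.32−1) = 0.145. Solving, k_gold = (0.32/0.145)^(1/0.68) ≈ 3.2030.

k_gold ≈ 3.203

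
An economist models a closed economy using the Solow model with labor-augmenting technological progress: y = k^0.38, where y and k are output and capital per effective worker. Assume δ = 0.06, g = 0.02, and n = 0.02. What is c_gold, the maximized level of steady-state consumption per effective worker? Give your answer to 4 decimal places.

c_gold ≈ 1.4052

Break-even investment rate: n + g + δ = 0.02 + 0.02 + 0.06 = 0.1.
Golden rule sets MPK = n+g+δ: 0.38·k^(0.38−1) = 0.1, so k_gold = (0.38/0.1)^(1/0.62) ≈ 8.6126.
y_gold = 8.6126^0.38 ≈ 2.2665.
c_gold = y_gold − (n+g+δ)·k_gold = 2.2665 − 0.1·8.6126 ≈ 1.4052.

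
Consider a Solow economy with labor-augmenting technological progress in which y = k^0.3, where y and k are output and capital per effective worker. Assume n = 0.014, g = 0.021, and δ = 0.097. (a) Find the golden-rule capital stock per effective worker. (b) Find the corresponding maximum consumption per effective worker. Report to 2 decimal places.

The effective depreciation rate is n + g + δ = 0.014 + 0.021 + 0.097 = 0.132.
Maximizing c = f(k) − (n+g+δ)·k gives f'(k) = n+g+δ, i.e. 0.3·k^(0.3−1) = 0.132, so k_gold = (0.3/0.132)^(1/0.7) ≈ 3.2311.
y_gold = 3.2311^0.3 ≈ 1.4217; c_gold = y_gold − 0.132·k_gold ≈ 0.9952.

(a) k_gold ≈ 3.23; (b) c_gold ≈ 1.00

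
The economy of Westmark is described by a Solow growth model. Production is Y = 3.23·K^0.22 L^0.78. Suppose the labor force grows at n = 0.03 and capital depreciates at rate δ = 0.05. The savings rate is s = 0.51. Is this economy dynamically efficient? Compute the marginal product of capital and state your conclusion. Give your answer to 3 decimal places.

Capital per worker breaks even when investment replaces (n + δ)·k; here n + δ = 0.08.
Steady-state k*: s·A·k^0.22 = 0.08·k gives k* = (0.51·3.23/0.08)^(1/0.78) ≈ 48.3291.
MPK = 0.22·3.23·48.3291^(-0.78) ≈ 0.0345.
MPK < n+δ = 0.08, so the economy is dynamically inefficient (over-saving).

dynamically inefficient; MPK ≈ 0.035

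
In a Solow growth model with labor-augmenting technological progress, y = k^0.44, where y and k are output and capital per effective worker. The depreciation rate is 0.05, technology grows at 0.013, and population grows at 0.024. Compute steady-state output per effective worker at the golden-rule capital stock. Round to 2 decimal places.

Capital per effective worker breaks even when investment replaces (n + g + δ)·k; here n + g + δ = 0.087.
Maximizing c = f(k) − (n+g+δ)·k gives f'(k) = n+g+δ, i.e. 0.44·k^(0.44−1) = 0.087, so k_gold = (0.44/0.087)^(1/0.56) ≈ 18.0727.
Output: y_gold = k_gold^0.44 = 18.0727^0.44 ≈ 3.5735.

y_gold ≈ 3.57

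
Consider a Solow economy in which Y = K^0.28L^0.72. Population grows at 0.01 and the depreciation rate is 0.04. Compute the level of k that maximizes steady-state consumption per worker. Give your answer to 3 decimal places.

Capital per worker breaks even when investment replaces (n + δ)·k; here n + δ = 0.05.
At the golden rule the marginal product of capital equals n+δ: 0.28·k^(0.28−1) = 0.05. Solving, k_gold = (0.28/0.05)^(1/0.72) ≈ 10.9433.

k_gold ≈ 10.943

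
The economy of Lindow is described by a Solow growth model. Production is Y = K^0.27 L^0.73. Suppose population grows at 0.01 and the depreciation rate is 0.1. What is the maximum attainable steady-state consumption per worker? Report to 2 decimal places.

Capital per worker breaks even when investment replaces (n + δ)·k; here n + δ = 0.11.
Maximizing c = f(k) − (n+δ)·k gives f'(k) = n+δ, i.e. 0.27·k^(0.27−1) = 0.11, so k_gold = (0.27/0.11)^(1/0.73) ≈ 3.4214.
y_gold = 3.4214^0.27 ≈ 1.3939.
c_gold = y_gold − (n+δ)·k_gold = 1.3939 − 0.11·3.4214 ≈ 1.0176.

c_gold ≈ 1.02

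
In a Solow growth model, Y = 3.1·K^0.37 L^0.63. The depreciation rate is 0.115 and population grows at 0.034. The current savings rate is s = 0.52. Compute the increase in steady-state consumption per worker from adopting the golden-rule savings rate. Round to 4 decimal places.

Capital per worker breaks even when investment replaces (n + δ)·k; here n + δ = 0.149.
Current steady state (s = 0.52): k* = (0.52·3.1/0.149)^(1/0.63) ≈ 43.8080, y* = 3.1·43.8080^0.37 ≈ 12.5527, c* = (1−0.52)·12.5527 ≈ 6.0253.
Golden rule sets MPK = n+δ: 0.37·3.1·k^(0.37−1) = 0.149, so k_gold = (0.37·3.1/0.149)^(1/0.63) ≈ 25.5239.
y_gold = 3.1·25.5239^0.37 ≈ 10.2786, c_gold = y_gold − 0.149·k_gold ≈ 6.4755.
Gain: Δc = 6.4755 − 6.0253 ≈ 0.4502.

Δc ≈ 0.4502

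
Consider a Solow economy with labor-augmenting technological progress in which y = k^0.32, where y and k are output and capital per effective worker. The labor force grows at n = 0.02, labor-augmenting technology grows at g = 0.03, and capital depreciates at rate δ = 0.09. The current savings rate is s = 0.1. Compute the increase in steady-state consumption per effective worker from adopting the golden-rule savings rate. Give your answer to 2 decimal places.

n + g + δ = 0.02 + 0.03 + 0.09 = 0.14.
Current steady state (s = 0.1): k* = (0.1/0.14)^(1/0.68) ≈ 0.6097, y* = 0.6097^0.32 ≈ 0.8536, c* = (1−0.1)·0.8536 ≈ 0.7682.
At the golden rule the marginal product of capital equals n+g+δ: 0.32·k^(0.32−1) = 0.14. Solving, k_gold = (0.32/0.14)^(1/0.68) ≈ 3.3727.
y_gold = 3.3727^0.32 ≈ 1.4755, c_gold = y_gold − 0.14·k_gold ≈ 1.0034.
Gain: Δc = 1.0034 − 0.7682 ≈ 0.2352.

Δc ≈ 0.24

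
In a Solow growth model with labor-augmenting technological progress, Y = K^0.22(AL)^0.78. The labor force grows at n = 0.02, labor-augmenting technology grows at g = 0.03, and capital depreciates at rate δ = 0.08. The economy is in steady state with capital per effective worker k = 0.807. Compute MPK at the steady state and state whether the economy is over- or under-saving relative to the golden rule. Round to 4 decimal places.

Capital per effective worker breaks even when investment replaces (n + g + δ)·k; here n + g + δ = 0.13.
MPK = 0.22·k^(0.22−1) = 0.22·0.807^(-0.78) ≈ 0.2601.
MPK > 0.13, so the economy is dynamically efficient (under-saving).

under-saving; MPK ≈ 0.2601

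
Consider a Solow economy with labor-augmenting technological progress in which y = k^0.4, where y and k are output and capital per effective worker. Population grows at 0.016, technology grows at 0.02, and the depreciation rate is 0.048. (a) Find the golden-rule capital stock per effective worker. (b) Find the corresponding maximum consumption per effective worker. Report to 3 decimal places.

n + g + δ = 0.016 + 0.02 + 0.048 = 0.084.
Maximizing c = f(k) − (n+g+δ)·k gives f'(k) = n+g+δ, i.e. 0.4·k^(0.4−1) = 0.084, so k_gold = (0.4/0.084)^(1/0.6) ≈ 13.4783.
y_gold = 13.4783^0.4 ≈ 2.8304; c_gold = y_gold − 0.084·k_gold ≈ 1.6983.

(a) k_gold ≈ 13.478; (b) c_gold ≈ 1.698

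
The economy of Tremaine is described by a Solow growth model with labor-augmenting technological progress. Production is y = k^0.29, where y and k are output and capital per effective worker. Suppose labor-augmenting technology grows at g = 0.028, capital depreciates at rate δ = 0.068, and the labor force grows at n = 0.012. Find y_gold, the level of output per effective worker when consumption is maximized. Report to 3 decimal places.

The effective depreciation rate is n + g + δ = 0.012 + 0.028 + 0.068 = 0.108.
At the golden rule the marginal product of capital equals n+g+δ: 0.29·k^(0.29−1) = 0.108. Solving, k_gold = (0.29/0.108)^(1/0.71) ≈ 4.0197.
Output: y_gold = k_gold^0.29 = 4.0197^0.29 ≈ 1.4970.

y_gold ≈ 1.497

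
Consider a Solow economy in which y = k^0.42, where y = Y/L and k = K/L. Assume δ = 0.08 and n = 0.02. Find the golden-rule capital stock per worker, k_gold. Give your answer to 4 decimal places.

k_gold ≈ 11.8732

Break-even investment rate: n + δ = 0.02 + 0.08 = 0.1.
Maximizing c = f(k) − (n+δ)·k gives f'(k) = n+δ, i.e. 0.42·k^(0.42−1) = 0.1, so k_gold = (0.42/0.1)^(1/0.58) ≈ 11.8732.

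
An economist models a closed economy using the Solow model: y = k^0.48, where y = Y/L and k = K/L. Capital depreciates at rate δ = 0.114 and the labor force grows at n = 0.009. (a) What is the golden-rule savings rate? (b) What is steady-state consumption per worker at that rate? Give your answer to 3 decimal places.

n + δ = 0.009 + 0.114 = 0.123.
For Cobb-Douglas, s_gold equals capital's share: s_gold = 0.48.
Maximizing c = f(k) − (n+δ)·k gives f'(k) = n+δ, i.e. 0.48·k^(0.48−1) = 0.123, so k_gold = (0.48/0.123)^(1/0.52) ≈ 13.7147.
y_gold = 13.7147^0.48 ≈ 3.5144; c_gold = (1−0.48)·y_gold ≈ 1.8275.

(a) s_gold = 0.480; (b) c_gold ≈ 1.827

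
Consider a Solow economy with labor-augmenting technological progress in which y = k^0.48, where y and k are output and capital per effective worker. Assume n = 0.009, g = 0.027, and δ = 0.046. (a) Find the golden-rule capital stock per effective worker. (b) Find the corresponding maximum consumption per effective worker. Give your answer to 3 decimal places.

The effective depreciation rate is n + g + δ = 0.009 + 0.027 + 0.046 = 0.082.
Setting f'(k) = n+g+δ gives 0.48·k^(0.48−1) = 0.082, hence k_gold = (0.48/0.082)^(1/0.52) ≈ 29.9104.
y_gold = 29.9104^0.48 ≈ 5.1097; c_gold = y_gold − 0.082·k_gold ≈ 2.6570.

(a) k_gold ≈ 29.910; (b) c_gold ≈ 2.657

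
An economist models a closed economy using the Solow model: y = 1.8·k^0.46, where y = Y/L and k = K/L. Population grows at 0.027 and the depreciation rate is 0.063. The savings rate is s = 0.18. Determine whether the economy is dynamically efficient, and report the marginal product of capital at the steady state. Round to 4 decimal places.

dynamically efficient; MPK ≈ 0.2300

n + δ = 0.027 + 0.063 = 0.09.
Steady-state k*: s·A·k^0.46 = 0.09·k gives k* = (0.18·1.8/0.09)^(1/0.54) ≈ 10.7199.
MPK = 0.46·1.8·10.7199^(-0.54) ≈ 0.2300.
MPK > n+δ = 0.09, so the economy is dynamically efficient (under-saving).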